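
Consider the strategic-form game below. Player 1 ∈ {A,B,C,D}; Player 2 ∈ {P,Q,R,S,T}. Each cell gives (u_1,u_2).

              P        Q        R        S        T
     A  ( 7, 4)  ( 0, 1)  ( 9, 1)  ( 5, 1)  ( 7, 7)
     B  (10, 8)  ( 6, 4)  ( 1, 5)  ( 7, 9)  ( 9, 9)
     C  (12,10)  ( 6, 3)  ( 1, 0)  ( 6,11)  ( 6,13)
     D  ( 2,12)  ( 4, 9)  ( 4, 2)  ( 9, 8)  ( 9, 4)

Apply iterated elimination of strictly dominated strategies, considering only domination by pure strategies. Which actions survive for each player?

IESDS → P1:{B,C,D} P2:{P,S,T}

P2 drop Q (P beats it: A:4>1 B:8>4 C:10>3 D:12>9)
P2 drop R (P beats it: A:4>1 B:8>5 C:10>0 D:12>2)
P1 drop A (B beats it: P:10>7 S:7>5 T:9>7)
P1→{B,C,D} P2→{P,S,T}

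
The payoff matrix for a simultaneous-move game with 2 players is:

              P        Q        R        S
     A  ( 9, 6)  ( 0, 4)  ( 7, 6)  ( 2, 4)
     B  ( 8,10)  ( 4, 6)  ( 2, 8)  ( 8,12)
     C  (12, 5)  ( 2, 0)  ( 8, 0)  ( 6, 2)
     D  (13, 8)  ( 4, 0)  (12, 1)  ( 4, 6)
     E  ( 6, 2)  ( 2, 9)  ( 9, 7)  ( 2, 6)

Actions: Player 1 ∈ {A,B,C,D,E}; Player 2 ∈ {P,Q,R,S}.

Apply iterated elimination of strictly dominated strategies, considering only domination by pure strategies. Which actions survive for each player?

P1 drop A (C beats it: P:12>9 Q:2>0 R:8>7 S:6>2)
P1 drop E (D beats it: P:13>6 Q:4>2 R:12>9 S:4>2)
P2 drop Q (P beats it: B:10>6 C:5>0 D:8>0)
P2 drop R (P beats it: B:10>8 C:5>0 D:8>1)
P1→{B,C,D} P2→{P,S}

Survivors P1:{B,C,D} P2:{P,S}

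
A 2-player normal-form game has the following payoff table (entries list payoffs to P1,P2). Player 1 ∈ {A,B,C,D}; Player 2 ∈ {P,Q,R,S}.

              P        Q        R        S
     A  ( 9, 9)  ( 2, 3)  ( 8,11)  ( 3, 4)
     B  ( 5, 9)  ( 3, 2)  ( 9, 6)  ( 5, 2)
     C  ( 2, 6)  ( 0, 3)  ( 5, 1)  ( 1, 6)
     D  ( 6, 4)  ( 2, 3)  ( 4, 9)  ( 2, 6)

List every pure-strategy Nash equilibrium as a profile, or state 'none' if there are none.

(A,P): not NE [P2→R gives 11>9]
(A,Q): not NE [P1→B gives 3>2; P2→R gives 11>3]
(A,R): not NE [P1→B gives 9>8]
(A,S): not NE [P1→B gives 5>3; P2→R gives 11>4]
(B,P): not NE [P1→A gives 9>5]
(B,Q): not NE [P2→P gives 9>2]
(B,R): not NE [P2→P gives 9>6]
(B,S): not NE [P2→P gives 9>2]
(C,P): not NE [P1→A gives 9>2]
(C,Q): not NE [P1→B gives 3>0; P2→S gives 6>3]
(C,R): not NE [P1→B gives 9>5; P2→S gives 6>1]
(C,S): not NE [P1→B gives 5>1]
(D,P): not NE [P1→A gives 9>6; P2→R gives 9>4]
(D,Q): not NE [P1→B gives 3>2; P2→R gives 9>3]
(D,R): not NE [P1→B gives 9>4]
(D,S): not NE [P1→B gives 5>2; P2→R gives 9>6]

No pure NE.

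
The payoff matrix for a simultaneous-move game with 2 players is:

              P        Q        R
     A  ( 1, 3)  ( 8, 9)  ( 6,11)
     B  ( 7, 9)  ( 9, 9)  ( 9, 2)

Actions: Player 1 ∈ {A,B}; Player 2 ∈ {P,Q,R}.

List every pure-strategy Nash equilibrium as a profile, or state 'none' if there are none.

(A,P): not NE [P1→B gives 7>1; P2→R gives 11>3]
(A,Q): not NE [P1→B gives 9>8; P2→R gives 11>9]
(A,R): not NE [P1→B gives 9>6]
(B,P): NE
(B,Q): NE
(B,R): not NE [P2→Q gives 9>2]

Nash profiles: (B,P), (B,Q)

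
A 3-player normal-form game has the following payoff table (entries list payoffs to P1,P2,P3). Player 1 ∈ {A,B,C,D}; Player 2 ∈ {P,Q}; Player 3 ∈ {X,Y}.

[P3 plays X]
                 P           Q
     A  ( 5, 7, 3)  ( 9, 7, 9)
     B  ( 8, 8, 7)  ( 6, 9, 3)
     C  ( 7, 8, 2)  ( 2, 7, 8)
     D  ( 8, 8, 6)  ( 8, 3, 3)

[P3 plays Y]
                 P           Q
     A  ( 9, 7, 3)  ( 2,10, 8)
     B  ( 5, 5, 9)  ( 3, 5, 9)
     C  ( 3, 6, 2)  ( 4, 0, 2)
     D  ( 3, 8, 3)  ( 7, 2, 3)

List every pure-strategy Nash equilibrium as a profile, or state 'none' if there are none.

PSNE = {(A,Q,X), (D,P,X)}

(A,P,X): not NE [P1→D gives 8>5]
(A,P,Y): not NE [P2→Q gives 10>7]
(A,Q,X): NE
(A,Q,Y): not NE [P1→D gives 7>2; P3→X gives 9>8]
(B,P,X): not NE [P2→Q gives 9>8; P3→Y gives 9>7]
(B,P,Y): not NE [P1→A gives 9>5]
(B,Q,X): not NE [P1→A gives 9>6; P3→Y gives 9>3]
(B,Q,Y): not NE [P1→D gives 7>3]
(C,P,X): not NE [P1→D gives 8>7]
(C,P,Y): not NE [P1→A gives 9>3]
(C,Q,X): not NE [P1→A gives 9>2; P2→P gives 8>7]
(C,Q,Y): not NE [P1→D gives 7>4; P2→P gives 6>0; P3→X gives 8>2]
(D,P,X): NE
(D,P,Y): not NE [P1→A gives 9>3; P3→X gives 6>3]
(D,Q,X): not NE [P1→A gives 9>8; P2→P gives 8>3]
(D,Q,Y): not NE [P2→P gives 8>2]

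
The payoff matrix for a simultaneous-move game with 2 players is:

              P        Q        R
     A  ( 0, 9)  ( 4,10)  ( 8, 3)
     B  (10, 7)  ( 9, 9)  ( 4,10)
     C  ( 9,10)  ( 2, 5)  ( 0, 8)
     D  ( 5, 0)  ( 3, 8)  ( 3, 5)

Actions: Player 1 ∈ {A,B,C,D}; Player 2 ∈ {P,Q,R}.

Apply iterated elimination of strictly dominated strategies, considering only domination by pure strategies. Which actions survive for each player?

P1 drop C (B beats it: P:10>9 Q:9>2 R:4>0)
P1 drop D (B beats it: P:10>5 Q:9>3 R:4>3)
P2 drop P (Q beats it: A:10>9 B:9>7)
P1→{A,B} P2→{Q,R}

Remaining: P1:{A,B} P2:{Q,R}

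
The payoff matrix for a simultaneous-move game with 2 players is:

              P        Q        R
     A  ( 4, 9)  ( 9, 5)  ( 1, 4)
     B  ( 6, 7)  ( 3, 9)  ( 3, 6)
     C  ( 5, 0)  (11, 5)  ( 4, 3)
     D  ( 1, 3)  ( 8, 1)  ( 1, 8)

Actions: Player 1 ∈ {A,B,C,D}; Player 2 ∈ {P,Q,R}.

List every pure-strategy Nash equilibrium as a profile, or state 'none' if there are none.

(A,P): not NE [P1→B gives 6>4]
(A,Q): not NE [P1→C gives 11>9; P2→P gives 9>5]
(A,R): not NE [P1→C gives 4>1; P2→P gives 9>4]
(B,P): not NE [P2→Q gives 9>7]
(B,Q): not NE [P1→C gives 11>3]
(B,R): not NE [P1→C gives 4>3; P2→Q gives 9>6]
(C,P): not NE [P1→B gives 6>5; P2→Q gives 5>0]
(C,Q): NE
(C,R): not NE [P2→Q gives 5>3]
(D,P): not NE [P1→B gives 6>1; P2→R gives 8>3]
(D,Q): not NE [P1→C gives 11>8; P2→R gives 8>1]
(D,R): not NE [P1→C gives 4>1]

PSNE = {(C,Q)}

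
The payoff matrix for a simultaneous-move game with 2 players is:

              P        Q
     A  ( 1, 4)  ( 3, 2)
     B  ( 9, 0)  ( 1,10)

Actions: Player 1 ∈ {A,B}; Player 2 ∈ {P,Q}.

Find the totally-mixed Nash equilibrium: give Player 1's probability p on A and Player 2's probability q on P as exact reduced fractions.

p=5/6, q=1/5

P1 indiff ⇒ q·1+(1-q)·3 = q·9+(1-q)·1 ⇒ q(-8) = (1-q)(-2) ⇒ q = 1/5
P2 indiff ⇒ p·4+(1-p)·0 = p·2+(1-p)·10 ⇒ p(2) = (1-p)(10) ⇒ p = 5/6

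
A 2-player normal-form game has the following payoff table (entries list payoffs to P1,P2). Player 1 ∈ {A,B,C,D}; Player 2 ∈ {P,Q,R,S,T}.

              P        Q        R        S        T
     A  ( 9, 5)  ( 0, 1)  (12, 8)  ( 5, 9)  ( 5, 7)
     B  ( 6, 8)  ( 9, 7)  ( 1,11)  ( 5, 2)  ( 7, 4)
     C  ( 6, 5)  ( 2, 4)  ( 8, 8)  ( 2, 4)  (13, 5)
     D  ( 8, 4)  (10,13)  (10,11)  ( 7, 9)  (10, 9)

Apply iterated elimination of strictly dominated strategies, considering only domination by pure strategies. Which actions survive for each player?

P1 drop B (D beats it: P:8>6 Q:10>9 R:10>1 S:7>5 T:10>7)
P2 drop P (R beats it: A:8>5 C:8>5 D:11>4)
P2 drop T (R beats it: A:8>7 C:8>5 D:11>9)
P1 drop C (D beats it: Q:10>2 R:10>8 S:7>2)
P1→{A,D} P2→{Q,R,S}

IESDS → P1:{A,D} P2:{Q,R,S}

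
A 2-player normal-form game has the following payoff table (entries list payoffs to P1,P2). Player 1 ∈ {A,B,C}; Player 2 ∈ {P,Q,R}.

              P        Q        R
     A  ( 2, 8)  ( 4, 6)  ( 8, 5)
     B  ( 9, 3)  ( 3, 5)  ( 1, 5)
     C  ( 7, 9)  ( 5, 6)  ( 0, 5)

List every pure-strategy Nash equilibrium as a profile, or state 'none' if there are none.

(A,P): not NE [P1→B gives 9>2]
(A,Q): not NE [P1→C gives 5>4; P2→P gives 8>6]
(A,R): not NE [P2→P gives 8>5]
(B,P): not NE [P2→R gives 5>3]
(B,Q): not NE [P1→C gives 5>3]
(B,R): not NE [P1→A gives 8>1]
(C,P): not NE [P1→B gives 9>7]
(C,Q): not NE [P2→P gives 9>6]
(C,R): not NE [P1→A gives 8>0; P2→P gives 9>5]

No pure NE.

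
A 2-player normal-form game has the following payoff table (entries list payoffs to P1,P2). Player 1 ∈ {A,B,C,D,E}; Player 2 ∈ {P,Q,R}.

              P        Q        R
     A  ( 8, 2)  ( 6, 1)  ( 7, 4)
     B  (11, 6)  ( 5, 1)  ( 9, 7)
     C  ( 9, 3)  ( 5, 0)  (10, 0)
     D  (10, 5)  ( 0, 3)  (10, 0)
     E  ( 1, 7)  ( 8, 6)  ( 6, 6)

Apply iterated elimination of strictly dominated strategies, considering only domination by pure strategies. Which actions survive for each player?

Remaining: P1:{B,C,D} P2:{P,R}

P2 drop Q (P beats it: A:2>1 B:6>1 C:3>0 D:5>3 E:7>6)
P1 drop A (B beats it: P:11>8 R:9>7)
P1 drop E (B beats it: P:11>1 R:9>6)
P1→{B,C,D} P2→{P,R}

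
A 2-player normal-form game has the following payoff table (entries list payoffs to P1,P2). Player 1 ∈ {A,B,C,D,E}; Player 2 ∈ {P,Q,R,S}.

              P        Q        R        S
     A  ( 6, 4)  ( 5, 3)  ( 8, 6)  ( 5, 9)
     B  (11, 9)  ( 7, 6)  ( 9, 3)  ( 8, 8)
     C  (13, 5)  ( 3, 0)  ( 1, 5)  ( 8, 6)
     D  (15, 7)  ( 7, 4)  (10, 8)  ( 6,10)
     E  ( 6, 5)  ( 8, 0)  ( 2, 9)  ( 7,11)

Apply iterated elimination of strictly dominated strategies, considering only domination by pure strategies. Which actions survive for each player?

Survivors P1:{B,C,D} P2:{P,S}

P1 drop A (B beats it: P:11>6 Q:7>5 R:9>8 S:8>5)
P2 drop Q (P beats it: B:9>6 C:5>0 D:7>4 E:5>0)
P1 drop E (B beats it: P:11>6 R:9>2 S:8>7)
P2 drop R (S beats it: B:8>3 C:6>5 D:10>8)
P1→{B,C,D} P2→{P,S}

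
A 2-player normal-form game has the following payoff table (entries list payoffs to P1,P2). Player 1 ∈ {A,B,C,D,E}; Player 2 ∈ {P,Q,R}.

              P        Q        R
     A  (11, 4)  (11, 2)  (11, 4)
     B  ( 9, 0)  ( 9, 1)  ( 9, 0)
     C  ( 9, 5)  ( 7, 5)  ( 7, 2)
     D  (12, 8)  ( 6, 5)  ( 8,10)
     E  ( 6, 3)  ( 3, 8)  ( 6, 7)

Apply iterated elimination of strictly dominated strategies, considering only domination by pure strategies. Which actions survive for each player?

P1 drop B (A beats it: P:11>9 Q:11>9 R:11>9)
P1 drop C (A beats it: P:11>9 Q:11>7 R:11>7)
P1 drop E (A beats it: P:11>6 Q:11>3 R:11>6)
P2 drop Q (P beats it: A:4>2 D:8>5)
P1→{A,D} P2→{P,R}

IESDS → P1:{A,D} P2:{P,R}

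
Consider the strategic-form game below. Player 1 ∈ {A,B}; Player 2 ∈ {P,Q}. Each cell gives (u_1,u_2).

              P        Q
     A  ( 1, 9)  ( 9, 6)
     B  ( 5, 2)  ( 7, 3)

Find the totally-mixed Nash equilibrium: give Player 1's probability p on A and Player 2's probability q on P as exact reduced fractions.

p=1/4, q=1/3

P1 indiff ⇒ q·1+(1-q)·9 = q·5+(1-q)·7 ⇒ q(-4) = (1-q)(-2) ⇒ q = 1/3
P2 indiff ⇒ p·9+(1-p)·2 = p·6+(1-p)·3 ⇒ p(3) = (1-p)(1) ⇒ p = 1/4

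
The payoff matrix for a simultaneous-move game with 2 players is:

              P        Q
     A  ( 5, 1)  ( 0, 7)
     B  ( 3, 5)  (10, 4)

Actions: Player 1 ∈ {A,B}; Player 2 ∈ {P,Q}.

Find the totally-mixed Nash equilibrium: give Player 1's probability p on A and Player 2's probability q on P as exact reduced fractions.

P1 indiff ⇒ q·5+(1-q)·0 = q·3+(1-q)·10 ⇒ q(2) = (1-q)(10) ⇒ q = 5/6
P2 indiff ⇒ p·1+(1-p)·5 = p·7+(1-p)·4 ⇒ p(-6) = (1-p)(-1) ⇒ p = 1/7

(p,q) = (1/7, 5/6)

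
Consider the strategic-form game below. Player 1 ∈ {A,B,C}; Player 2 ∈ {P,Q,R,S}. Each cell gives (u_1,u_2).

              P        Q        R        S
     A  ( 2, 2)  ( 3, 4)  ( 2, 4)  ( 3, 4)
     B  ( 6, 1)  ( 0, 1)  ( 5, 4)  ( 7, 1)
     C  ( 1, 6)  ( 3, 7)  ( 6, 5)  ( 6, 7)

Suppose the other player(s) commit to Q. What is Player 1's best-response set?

u_1(A vs Q) = 3
u_1(B vs Q) = 0
u_1(C vs Q) = 3
max payoff 3 at {A,C}

argmax u_1 = {A,C}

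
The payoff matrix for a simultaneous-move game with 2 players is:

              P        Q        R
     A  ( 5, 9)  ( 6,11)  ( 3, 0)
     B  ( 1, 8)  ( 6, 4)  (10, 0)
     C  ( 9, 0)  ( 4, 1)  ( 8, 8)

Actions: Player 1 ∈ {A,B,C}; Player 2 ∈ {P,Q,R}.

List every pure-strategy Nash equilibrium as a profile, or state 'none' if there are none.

PSNE = {(A,Q)}

(A,P): not NE [P1→C gives 9>5; P2→Q gives 11>9]
(A,Q): NE
(A,R): not NE [P1→B gives 10>3; P2→Q gives 11>0]
(B,P): not NE [P1→C gives 9>1]
(B,Q): not NE [P2→P gives 8>4]
(B,R): not NE [P2→P gives 8>0]
(C,P): not NE [P2→R gives 8>0]
(C,Q): not NE [P1→B gives 6>4; P2→R gives 8>1]
(C,R): not NE [P1→B gives 10>8]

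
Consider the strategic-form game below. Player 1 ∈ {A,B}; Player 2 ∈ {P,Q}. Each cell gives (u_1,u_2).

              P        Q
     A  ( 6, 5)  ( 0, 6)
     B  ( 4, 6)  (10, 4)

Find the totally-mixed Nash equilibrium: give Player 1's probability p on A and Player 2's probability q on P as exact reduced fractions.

P1 indiff ⇒ q·6+(1-q)·0 = q·4+(1-q)·10 ⇒ q(2) = (1-q)(10) ⇒ q = 5/6
P2 indiff ⇒ p·5+(1-p)·6 = p·6+(1-p)·4 ⇒ p(-1) = (1-p)(-2) ⇒ p = 2/3

p=2/3, q=5/6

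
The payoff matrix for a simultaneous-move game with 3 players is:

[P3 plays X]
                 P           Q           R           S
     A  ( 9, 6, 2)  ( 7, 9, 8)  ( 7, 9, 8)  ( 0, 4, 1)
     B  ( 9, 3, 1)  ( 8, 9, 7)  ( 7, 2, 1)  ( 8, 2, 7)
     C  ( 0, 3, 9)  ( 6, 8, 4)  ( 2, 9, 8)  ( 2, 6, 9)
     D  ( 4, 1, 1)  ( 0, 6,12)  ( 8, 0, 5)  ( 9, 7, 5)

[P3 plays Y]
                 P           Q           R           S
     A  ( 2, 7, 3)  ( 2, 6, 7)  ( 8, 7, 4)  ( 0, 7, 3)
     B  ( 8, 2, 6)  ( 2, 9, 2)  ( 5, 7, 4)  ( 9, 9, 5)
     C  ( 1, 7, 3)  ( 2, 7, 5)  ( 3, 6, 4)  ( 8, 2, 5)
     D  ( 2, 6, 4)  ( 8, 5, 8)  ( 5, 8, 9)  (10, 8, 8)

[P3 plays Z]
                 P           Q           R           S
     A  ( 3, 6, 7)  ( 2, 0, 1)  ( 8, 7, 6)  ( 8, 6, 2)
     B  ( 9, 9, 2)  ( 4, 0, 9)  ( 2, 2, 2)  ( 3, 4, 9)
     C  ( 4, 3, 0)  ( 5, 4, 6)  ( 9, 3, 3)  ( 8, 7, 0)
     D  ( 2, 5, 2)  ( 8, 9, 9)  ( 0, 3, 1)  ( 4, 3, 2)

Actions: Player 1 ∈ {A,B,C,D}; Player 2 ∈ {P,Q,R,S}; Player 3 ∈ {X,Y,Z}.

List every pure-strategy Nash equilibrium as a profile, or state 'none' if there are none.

(A,P,X): not NE [P2→R gives 9>6; P3→Z gives 7>2]
(A,P,Y): not NE [P1→B gives 8>2; P3→Z gives 7>3]
(A,P,Z): not NE [P1→B gives 9>3; P2→R gives 7>6]
(A,Q,X): not NE [P1→B gives 8>7]
(A,Q,Y): not NE [P1→D gives 8>2; P2→S gives 7>6; P3→X gives 8>7]
(A,Q,Z): not NE [P1→D gives 8>2; P2→R gives 7>0; P3→X gives 8>1]
(A,R,X): not NE [P1→D gives 8>7]
(A,R,Y): not NE [P3→X gives 8>4]
(A,R,Z): not NE [P1→C gives 9>8; P3→X gives 8>6]
(A,S,X): not NE [P1→D gives 9>0; P2→R gives 9>4; P3→Y gives 3>1]
(A,S,Y): not NE [P1→D gives 10>0]
(A,S,Z): not NE [P2→R gives 7>6; P3→Y gives 3>2]
(B,P,X): not NE [P2→Q gives 9>3; P3→Y gives 6>1]
(B,P,Y): not NE [P2→S gives 9>2]
(B,P,Z): not NE [P3→Y gives 6>2]
(B,Q,X): not NE [P3→Z gives 9>7]
(B,Q,Y): not NE [P1→D gives 8>2; P3→Z gives 9>2]
(B,Q,Z): not NE [P1→D gives 8>4; P2→P gives 9>0]
(B,R,X): not NE [P1→D gives 8>7; P2→Q gives 9>2; P3→Y gives 4>1]
(B,R,Y): not NE [P1→A gives 8>5; P2→S gives 9>7]
(B,R,Z): not NE [P1→C gives 9>2; P2→P gives 9>2; P3→Y gives 4>2]
(B,S,X): not NE [P1→D gives 9>8; P2→Q gives 9>2; P3→Z gives 9>7]
(B,S,Y): not NE [P1→D gives 10>9; P3→Z gives 9>5]
(B,S,Z): not NE [P1→C gives 8>3; P2→P gives 9>4]
(C,P,X): not NE [P1→B gives 9>0; P2→R gives 9>3]
(C,P,Y): not NE [P1→B gives 8>1; P3→X gives 9>3]
(C,P,Z): not NE [P1→B gives 9>4; P2→S gives 7>3; P3→X gives 9>0]
(C,Q,X): not NE [P1→B gives 8>6; P2→R gives 9>8; P3→Z gives 6>4]
(C,Q,Y): not NE [P1→D gives 8>2; P3→Z gives 6>5]
(C,Q,Z): not NE [P1→D gives 8>5; P2→S gives 7>4]
(C,R,X): not NE [P1→D gives 8>2]
(C,R,Y): not NE [P1→A gives 8>3; P2→Q gives 7>6; P3→X gives 8>4]
(C,R,Z): not NE [P2→S gives 7>3; P3→X gives 8>3]
(C,S,X): not NE [P1→D gives 9>2; P2→R gives 9>6]
(C,S,Y): not NE [P1→D gives 10>8; P2→Q gives 7>2; P3→X gives 9>5]
(C,S,Z): not NE [P3→X gives 9>0]
(D,P,X): not NE [P1→B gives 9>4; P2→S gives 7>1; P3→Y gives 4>1]
(D,P,Y): not NE [P1→B gives 8>2; P2→S gives 8>6]
(D,P,Z): not NE [P1→B gives 9>2; P2→Q gives 9>5; P3→Y gives 4>2]
(D,Q,X): not NE [P1→B gives 8>0; P2→S gives 7>6]
(D,Q,Y): not NE [P2→S gives 8>5; P3→X gives 12>8]
(D,Q,Z): not NE [P3→X gives 12>9]
(D,R,X): not NE [P2→S gives 7>0; P3→Y gives 9>5]
(D,R,Y): not NE [P1→A gives 8>5]
(D,R,Z): not NE [P1→C gives 9>0; P2→Q gives 9>3; P3→Y gives 9>1]
(D,S,X): not NE [P3→Y gives 8>5]
(D,S,Y): NE
(D,S,Z): not NE [P1→C gives 8>4; P2→Q gives 9>3; P3→Y gives 8>2]

Nash profiles: (D,S,Y)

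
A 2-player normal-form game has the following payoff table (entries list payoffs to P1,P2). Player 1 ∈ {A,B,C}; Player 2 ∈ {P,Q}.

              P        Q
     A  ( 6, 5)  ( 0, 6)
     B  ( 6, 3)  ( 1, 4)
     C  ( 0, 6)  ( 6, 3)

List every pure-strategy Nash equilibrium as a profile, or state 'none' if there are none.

(A,P): not NE [P2→Q gives 6>5]
(A,Q): not NE [P1→C gives 6>0]
(B,P): not NE [P2→Q gives 4>3]
(B,Q): not NE [P1→C gives 6>1]
(C,P): not NE [P1→B gives 6>0]
(C,Q): not NE [P2→P gives 6>3]

PSNE: ∅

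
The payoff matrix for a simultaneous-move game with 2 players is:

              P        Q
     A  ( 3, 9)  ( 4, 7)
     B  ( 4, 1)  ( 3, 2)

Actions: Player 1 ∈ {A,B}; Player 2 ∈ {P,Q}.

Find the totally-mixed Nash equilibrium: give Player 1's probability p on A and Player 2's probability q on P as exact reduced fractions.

P1 indiff ⇒ q·3+(1-q)·4 = q·4+(1-q)·3 ⇒ q(-1) = (1-q)(-1) ⇒ q = 1/2
P2 indiff ⇒ p·9+(1-p)·1 = p·7+(1-p)·2 ⇒ p(2) = (1-p)(1) ⇒ p = 1/3

(p,q) = (1/3, 1/2)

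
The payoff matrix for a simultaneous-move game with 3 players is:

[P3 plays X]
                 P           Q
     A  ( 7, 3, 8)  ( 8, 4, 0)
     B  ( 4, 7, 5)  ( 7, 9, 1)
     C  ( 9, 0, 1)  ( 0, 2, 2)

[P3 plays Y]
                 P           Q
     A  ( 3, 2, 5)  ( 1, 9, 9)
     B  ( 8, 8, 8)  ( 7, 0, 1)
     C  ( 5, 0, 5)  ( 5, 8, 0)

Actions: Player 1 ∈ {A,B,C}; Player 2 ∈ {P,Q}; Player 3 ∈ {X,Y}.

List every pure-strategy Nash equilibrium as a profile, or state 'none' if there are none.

(A,P,X): not NE [P1→C gives 9>7; P2→Q gives 4>3]
(A,P,Y): not NE [P1→B gives 8>3; P2→Q gives 9>2; P3→X gives 8>5]
(A,Q,X): not NE [P3→Y gives 9>0]
(A,Q,Y): not NE [P1→B gives 7>1]
(B,P,X): not NE [P1→C gives 9>4; P2→Q gives 9>7; P3→Y gives 8>5]
(B,P,Y): NE
(B,Q,X): not NE [P1→A gives 8>7]
(B,Q,Y): not NE [P2→P gives 8>0]
(C,P,X): not NE [P2→Q gives 2>0; P3→Y gives 5>1]
(C,P,Y): not NE [P1→B gives 8>5; P2→Q gives 8>0]
(C,Q,X): not NE [P1→A gives 8>0]
(C,Q,Y): not NE [P1→B gives 7>5; P3→X gives 2>0]

NE set: (B,P,Y)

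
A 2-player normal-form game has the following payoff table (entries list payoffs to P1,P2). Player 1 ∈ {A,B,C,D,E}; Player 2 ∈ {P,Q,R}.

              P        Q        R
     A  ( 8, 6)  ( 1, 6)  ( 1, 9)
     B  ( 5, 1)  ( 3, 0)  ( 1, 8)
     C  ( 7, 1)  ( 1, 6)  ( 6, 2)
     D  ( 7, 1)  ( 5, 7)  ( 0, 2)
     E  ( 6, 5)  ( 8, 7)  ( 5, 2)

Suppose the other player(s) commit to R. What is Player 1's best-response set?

u_1(A vs R) = 1
u_1(B vs R) = 1
u_1(C vs R) = 6
u_1(D vs R) = 0
u_1(E vs R) = 5
max payoff 6 at {C}

P1 best: {C}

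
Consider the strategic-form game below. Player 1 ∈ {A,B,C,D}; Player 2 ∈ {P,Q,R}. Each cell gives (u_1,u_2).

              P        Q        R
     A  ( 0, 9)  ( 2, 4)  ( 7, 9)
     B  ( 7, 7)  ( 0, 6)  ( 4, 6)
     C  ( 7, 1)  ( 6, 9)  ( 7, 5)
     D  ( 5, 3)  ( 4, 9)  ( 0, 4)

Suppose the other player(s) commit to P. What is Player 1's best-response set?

u_1(A vs P) = 0
u_1(B vs P) = 7
u_1(C vs P) = 7
u_1(D vs P) = 5
max payoff 7 at {B,C}

argmax u_1 = {B,C}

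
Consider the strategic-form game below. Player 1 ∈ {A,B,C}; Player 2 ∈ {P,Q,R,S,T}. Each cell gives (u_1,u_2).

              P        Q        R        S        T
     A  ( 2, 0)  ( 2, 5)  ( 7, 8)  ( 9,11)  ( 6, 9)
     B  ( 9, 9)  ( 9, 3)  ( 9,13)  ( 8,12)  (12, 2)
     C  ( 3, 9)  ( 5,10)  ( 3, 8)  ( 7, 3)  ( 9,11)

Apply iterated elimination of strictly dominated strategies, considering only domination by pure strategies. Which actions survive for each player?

Survivors P1:{A,B} P2:{R,S}

P1 drop C (B beats it: P:9>3 Q:9>5 R:9>3 S:8>7 T:12>9)
P2 drop P (R beats it: A:8>0 B:13>9)
P2 drop Q (R beats it: A:8>5 B:13>3)
P2 drop T (S beats it: A:11>9 B:12>2)
P1→{A,B} P2→{R,S}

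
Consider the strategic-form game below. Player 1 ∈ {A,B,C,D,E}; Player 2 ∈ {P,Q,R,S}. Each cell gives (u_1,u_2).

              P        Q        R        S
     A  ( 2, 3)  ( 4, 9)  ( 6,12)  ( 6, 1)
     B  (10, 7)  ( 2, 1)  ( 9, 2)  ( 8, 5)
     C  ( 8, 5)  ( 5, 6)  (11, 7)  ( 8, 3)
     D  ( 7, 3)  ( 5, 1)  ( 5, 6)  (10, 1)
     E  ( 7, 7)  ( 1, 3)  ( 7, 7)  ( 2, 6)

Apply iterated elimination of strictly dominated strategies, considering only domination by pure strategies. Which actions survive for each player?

IESDS → P1:{B,C} P2:{P,R}

P1 drop A (C beats it: P:8>2 Q:5>4 R:11>6 S:8>6)
P1 drop E (B beats it: P:10>7 Q:2>1 R:9>7 S:8>2)
P2 drop Q (R beats it: B:2>1 C:7>6 D:6>1)
P2 drop S (P beats it: B:7>5 C:5>3 D:3>1)
P1 drop D (B beats it: P:10>7 R:9>5)
P1→{B,C} P2→{P,R}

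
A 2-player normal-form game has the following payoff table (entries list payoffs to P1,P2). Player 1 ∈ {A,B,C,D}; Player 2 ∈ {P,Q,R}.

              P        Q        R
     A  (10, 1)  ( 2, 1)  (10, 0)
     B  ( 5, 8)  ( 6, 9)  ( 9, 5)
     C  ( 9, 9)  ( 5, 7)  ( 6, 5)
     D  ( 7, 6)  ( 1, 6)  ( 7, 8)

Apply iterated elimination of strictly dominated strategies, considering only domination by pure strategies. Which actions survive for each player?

Survivors P1:{A,B,C} P2:{P,Q}

P1 drop D (A beats it: P:10>7 Q:2>1 R:10>7)
P2 drop R (P beats it: A:1>0 B:8>5 C:9>5)
P1→{A,B,C} P2→{P,Q}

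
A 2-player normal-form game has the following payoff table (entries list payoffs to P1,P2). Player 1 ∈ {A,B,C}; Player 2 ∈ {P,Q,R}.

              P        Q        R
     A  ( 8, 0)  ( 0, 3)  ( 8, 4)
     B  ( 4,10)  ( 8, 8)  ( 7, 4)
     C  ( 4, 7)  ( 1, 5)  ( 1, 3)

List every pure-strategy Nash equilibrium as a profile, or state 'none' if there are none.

(A,P): not NE [P2→R gives 4>0]
(A,Q): not NE [P1→B gives 8>0; P2→R gives 4>3]
(A,R): NE
(B,P): not NE [P1→A gives 8>4]
(B,Q): not NE [P2→P gives 10>8]
(B,R): not NE [P1→A gives 8>7; P2→P gives 10>4]
(C,P): not NE [P1→A gives 8>4]
(C,Q): not NE [P1→B gives 8>1; P2→P gives 7>5]
(C,R): not NE [P1→A gives 8>1; P2→P gives 7>3]

PSNE = {(A,R)}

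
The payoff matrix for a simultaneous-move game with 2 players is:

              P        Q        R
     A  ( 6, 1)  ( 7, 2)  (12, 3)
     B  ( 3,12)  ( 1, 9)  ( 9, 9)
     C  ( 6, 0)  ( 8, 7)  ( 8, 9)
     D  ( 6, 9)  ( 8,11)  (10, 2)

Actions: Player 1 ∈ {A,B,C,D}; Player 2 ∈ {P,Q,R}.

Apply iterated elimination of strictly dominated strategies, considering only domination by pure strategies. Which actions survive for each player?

P1 drop B (A beats it: P:6>3 Q:7>1 R:12>9)
P2 drop P (Q beats it: A:2>1 C:7>0 D:11>9)
P1→{A,C,D} P2→{Q,R}

Remaining: P1:{A,C,D} P2:{Q,R}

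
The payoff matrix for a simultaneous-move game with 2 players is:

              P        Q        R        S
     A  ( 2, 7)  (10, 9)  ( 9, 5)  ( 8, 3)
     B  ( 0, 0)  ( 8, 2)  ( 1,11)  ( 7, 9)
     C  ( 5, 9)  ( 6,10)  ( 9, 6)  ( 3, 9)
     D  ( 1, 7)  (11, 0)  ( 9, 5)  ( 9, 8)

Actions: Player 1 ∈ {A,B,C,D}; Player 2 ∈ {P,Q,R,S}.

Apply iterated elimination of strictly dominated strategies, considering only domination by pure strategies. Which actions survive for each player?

IESDS → P1:{A,C,D} P2:{P,Q,S}

P1 drop B (A beats it: P:2>0 Q:10>8 R:9>1 S:8>7)
P2 drop R (P beats it: A:7>5 C:9>6 D:7>5)
P1→{A,C,D} P2→{P,Q,S}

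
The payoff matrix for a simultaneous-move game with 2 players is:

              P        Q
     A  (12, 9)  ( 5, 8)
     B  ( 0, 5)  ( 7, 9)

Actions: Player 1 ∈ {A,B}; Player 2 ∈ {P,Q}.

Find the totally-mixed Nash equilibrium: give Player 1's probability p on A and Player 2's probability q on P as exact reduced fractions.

p=4/5, q=1/7

P1 indiff ⇒ q·12+(1-q)·5 = q·0+(1-q)·7 ⇒ q(12) = (1-q)(2) ⇒ q = 1/7
P2 indiff ⇒ p·9+(1-p)·5 = p·8+(1-p)·9 ⇒ p(1) = (1-p)(4) ⇒ p = 4/5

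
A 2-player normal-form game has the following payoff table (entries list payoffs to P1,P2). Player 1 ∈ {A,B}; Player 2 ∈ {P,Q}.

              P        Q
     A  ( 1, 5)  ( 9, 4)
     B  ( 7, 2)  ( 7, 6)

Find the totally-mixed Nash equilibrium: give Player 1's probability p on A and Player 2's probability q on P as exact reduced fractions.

P1 indiff ⇒ q·1+(1-q)·9 = q·7+(1-q)·7 ⇒ q(-6) = (1-q)(-2) ⇒ q = 1/4
P2 indiff ⇒ p·5+(1-p)·2 = p·4+(1-p)·6 ⇒ p(1) = (1-p)(4) ⇒ p = 4/5

P1 mixes 4/5 on A; P2 mixes 1/4 on P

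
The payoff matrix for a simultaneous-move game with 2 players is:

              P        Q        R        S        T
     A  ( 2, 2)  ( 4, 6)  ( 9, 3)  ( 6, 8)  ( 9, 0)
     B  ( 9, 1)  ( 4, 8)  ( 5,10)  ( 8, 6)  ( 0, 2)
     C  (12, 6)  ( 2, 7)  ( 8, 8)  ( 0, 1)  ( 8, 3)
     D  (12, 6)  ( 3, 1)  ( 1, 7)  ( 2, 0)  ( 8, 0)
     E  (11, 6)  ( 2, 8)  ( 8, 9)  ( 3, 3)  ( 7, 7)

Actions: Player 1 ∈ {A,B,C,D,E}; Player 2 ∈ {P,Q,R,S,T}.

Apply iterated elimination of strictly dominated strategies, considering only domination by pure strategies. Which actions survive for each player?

P2 drop P (R beats it: A:3>2 B:10>1 C:8>6 D:7>6 E:9>6)
P1 drop C (A beats it: Q:4>2 R:9>8 S:6>0 T:9>8)
P1 drop D (A beats it: Q:4>3 R:9>1 S:6>2 T:9>8)
P1 drop E (A beats it: Q:4>2 R:9>8 S:6>3 T:9>7)
P2 drop T (Q beats it: A:6>0 B:8>2)
P1→{A,B} P2→{Q,R,S}

IESDS → P1:{A,B} P2:{Q,R,S}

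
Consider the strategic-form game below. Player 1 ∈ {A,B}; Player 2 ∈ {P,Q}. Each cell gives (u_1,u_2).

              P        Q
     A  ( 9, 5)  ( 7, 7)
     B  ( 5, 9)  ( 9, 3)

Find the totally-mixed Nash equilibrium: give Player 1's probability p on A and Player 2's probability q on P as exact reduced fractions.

P1 indiff ⇒ q·9+(1-q)·7 = q·5+(1-q)·9 ⇒ q(4) = (1-q)(2) ⇒ q = 1/3
P2 indiff ⇒ p·5+(1-p)·9 = p·7+(1-p)·3 ⇒ p(-2) = (1-p)(-6) ⇒ p = 3/4

P1 mixes 3/4 on A; P2 mixes 1/3 on P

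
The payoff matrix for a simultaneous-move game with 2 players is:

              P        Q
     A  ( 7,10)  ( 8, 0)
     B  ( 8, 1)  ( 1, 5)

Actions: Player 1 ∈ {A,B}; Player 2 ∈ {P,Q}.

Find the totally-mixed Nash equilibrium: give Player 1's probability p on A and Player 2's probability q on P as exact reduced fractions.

(p,q) = (2/7, 7/8)

P1 indiff ⇒ q·7+(1-q)·8 = q·8+(1-q)·1 ⇒ q(-1) = (1-q)(-7) ⇒ q = 7/8
P2 indiff ⇒ p·10+(1-p)·1 = p·0+(1-p)·5 ⇒ p(10) = (1-p)(4) ⇒ p = 2/7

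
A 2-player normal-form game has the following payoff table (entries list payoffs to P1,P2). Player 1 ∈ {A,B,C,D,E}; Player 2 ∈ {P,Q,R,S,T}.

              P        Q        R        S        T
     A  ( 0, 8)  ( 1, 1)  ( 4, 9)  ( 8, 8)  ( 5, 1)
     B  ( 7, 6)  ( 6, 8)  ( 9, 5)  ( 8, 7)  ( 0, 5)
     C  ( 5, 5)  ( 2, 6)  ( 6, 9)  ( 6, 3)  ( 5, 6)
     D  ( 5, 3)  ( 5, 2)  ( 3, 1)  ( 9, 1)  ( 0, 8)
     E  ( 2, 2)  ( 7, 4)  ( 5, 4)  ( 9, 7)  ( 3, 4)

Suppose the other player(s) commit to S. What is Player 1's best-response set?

u_1(A vs S) = 8
u_1(B vs S) = 8
u_1(C vs S) = 6
u_1(D vs S) = 9
u_1(E vs S) = 9
max payoff 9 at {D,E}

argmax u_1 = {D,E}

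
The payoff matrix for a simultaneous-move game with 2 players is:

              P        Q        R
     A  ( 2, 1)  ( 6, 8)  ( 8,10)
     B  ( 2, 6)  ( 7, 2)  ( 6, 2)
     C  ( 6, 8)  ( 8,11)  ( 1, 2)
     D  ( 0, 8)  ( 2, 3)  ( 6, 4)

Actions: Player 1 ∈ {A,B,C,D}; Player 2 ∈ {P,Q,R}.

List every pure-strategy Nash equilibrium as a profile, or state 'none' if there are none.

(A,P): not NE [P1→C gives 6>2; P2→R gives 10>1]
(A,Q): not NE [P1→C gives 8>6; P2→R gives 10>8]
(A,R): NE
(B,P): not NE [P1→C gives 6>2]
(B,Q): not NE [P1→C gives 8>7; P2→P gives 6>2]
(B,R): not NE [P1→A gives 8>6; P2→P gives 6>2]
(C,P): not NE [P2→Q gives 11>8]
(C,Q): NE
(C,R): not NE [P1→A gives 8>1; P2→Q gives 11>2]
(D,P): not NE [P1→C gives 6>0]
(D,Q): not NE [P1→C gives 8>2; P2→P gives 8>3]
(D,R): not NE [P1→A gives 8>6; P2→P gives 8>4]

Nash profiles: (A,R), (C,Q)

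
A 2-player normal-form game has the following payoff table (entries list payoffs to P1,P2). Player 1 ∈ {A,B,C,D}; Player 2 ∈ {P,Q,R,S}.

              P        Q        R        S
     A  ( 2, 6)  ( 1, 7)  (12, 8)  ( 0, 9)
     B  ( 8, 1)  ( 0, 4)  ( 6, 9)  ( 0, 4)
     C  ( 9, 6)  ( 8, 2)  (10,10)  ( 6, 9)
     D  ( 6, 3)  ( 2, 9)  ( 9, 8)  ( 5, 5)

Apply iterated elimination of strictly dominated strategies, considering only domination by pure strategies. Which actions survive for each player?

Survivors P1:{A,C} P2:{R,S}

P1 drop B (C beats it: P:9>8 Q:8>0 R:10>6 S:6>0)
P1 drop D (C beats it: P:9>6 Q:8>2 R:10>9 S:6>5)
P2 drop P (R beats it: A:8>6 C:10>6)
P2 drop Q (R beats it: A:8>7 C:10>2)
P1→{A,C} P2→{R,S}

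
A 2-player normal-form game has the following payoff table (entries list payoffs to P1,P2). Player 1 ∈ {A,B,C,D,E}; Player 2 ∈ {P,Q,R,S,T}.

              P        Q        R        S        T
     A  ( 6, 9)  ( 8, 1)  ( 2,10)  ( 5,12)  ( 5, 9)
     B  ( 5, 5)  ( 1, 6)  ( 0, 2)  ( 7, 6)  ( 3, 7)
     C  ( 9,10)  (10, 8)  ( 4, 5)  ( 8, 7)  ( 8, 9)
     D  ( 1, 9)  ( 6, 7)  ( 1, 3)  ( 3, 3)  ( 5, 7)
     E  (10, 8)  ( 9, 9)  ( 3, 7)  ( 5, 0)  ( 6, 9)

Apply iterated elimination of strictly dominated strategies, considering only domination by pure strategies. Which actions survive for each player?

P1 drop A (C beats it: P:9>6 Q:10>8 R:4>2 S:8>5 T:8>5)
P1 drop B (C beats it: P:9>5 Q:10>1 R:4>0 S:8>7 T:8>3)
P1 drop D (C beats it: P:9>1 Q:10>6 R:4>1 S:8>3 T:8>5)
P2 drop R (P beats it: C:10>5 E:8>7)
P2 drop S (P beats it: C:10>7 E:8>0)
P1→{C,E} P2→{P,Q,T}

IESDS → P1:{C,E} P2:{P,Q,T}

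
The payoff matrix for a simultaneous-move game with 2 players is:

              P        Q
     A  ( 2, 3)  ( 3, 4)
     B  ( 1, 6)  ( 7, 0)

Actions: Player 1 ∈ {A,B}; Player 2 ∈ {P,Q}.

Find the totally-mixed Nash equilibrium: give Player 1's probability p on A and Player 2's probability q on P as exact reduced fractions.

P1 indiff ⇒ q·2+(1-q)·3 = q·1+(1-q)·7 ⇒ q(1) = (1-q)(4) ⇒ q = 4/5
P2 indiff ⇒ p·3+(1-p)·6 = p·4+(1-p)·0 ⇒ p(-1) = (1-p)(-6) ⇒ p = 6/7

p=6/7, q=4/5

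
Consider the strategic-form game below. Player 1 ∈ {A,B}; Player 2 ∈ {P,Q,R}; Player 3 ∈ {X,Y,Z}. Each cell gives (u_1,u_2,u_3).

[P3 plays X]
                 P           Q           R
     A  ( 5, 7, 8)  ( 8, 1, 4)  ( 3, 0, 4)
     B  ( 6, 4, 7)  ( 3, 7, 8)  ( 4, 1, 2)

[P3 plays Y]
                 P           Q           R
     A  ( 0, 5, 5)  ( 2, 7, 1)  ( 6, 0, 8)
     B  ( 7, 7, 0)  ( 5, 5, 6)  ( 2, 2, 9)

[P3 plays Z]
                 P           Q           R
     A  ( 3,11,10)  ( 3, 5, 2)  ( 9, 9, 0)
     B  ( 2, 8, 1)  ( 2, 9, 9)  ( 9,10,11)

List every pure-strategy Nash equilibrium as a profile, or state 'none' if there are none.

Nash profiles: (A,P,Z), (B,R,Z)

(A,P,X): not NE [P1→B gives 6>5; P3→Z gives 10>8]
(A,P,Y): not NE [P1→B gives 7>0; P2→Q gives 7>5; P3→Z gives 10>5]
(A,P,Z): NE
(A,Q,X): not NE [P2→P gives 7>1]
(A,Q,Y): not NE [P1→B gives 5>2; P3→X gives 4>1]
(A,Q,Z): not NE [P2→P gives 11>5; P3→X gives 4>2]
(A,R,X): not NE [P1→B gives 4>3; P2→P gives 7>0; P3→Y gives 8>4]
(A,R,Y): not NE [P2→Q gives 7>0]
(A,R,Z): not NE [P2→P gives 11>9; P3→Y gives 8>0]
(B,P,X): not NE [P2→Q gives 7>4]
(B,P,Y): not NE [P3→X gives 7>0]
(B,P,Z): not NE [P1→A gives 3>2; P2→R gives 10>8; P3→X gives 7>1]
(B,Q,X): not NE [P1→A gives 8>3; P3→Z gives 9>8]
(B,Q,Y): not NE [P2→P gives 7>5; P3→Z gives 9>6]
(B,Q,Z): not NE [P1→A gives 3>2; P2→R gives 10>9]
(B,R,X): not NE [P2→Q gives 7>1; P3→Z gives 11>2]
(B,R,Y): not NE [P1→A gives 6>2; P2→P gives 7>2; P3→Z gives 11>9]
(B,R,Z): NE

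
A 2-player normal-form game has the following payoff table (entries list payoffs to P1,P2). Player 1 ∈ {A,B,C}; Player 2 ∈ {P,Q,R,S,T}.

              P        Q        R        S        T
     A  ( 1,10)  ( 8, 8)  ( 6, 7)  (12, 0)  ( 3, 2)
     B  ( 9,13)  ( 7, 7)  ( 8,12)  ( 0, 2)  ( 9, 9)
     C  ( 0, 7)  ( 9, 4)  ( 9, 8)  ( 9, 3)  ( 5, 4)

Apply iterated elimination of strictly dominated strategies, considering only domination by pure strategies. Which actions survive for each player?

Survivors P1:{B,C} P2:{P,R}

P2 drop Q (P beats it: A:10>8 B:13>7 C:7>4)
P2 drop S (P beats it: A:10>0 B:13>2 C:7>3)
P1 drop A (B beats it: P:9>1 R:8>6 T:9>3)
P2 drop T (P beats it: B:13>9 C:7>4)
P1→{B,C} P2→{P,R}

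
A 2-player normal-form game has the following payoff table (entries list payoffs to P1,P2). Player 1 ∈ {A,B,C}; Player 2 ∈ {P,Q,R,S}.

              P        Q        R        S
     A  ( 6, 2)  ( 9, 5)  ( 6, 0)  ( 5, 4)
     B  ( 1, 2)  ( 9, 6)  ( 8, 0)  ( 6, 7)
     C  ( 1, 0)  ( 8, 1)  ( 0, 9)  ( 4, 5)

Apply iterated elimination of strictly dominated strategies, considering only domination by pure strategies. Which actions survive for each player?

Survivors P1:{A,B} P2:{Q,S}

P1 drop C (A beats it: P:6>1 Q:9>8 R:6>0 S:5>4)
P2 drop P (Q beats it: A:5>2 B:6>2)
P2 drop R (Q beats it: A:5>0 B:6>0)
P1→{A,B} P2→{Q,S}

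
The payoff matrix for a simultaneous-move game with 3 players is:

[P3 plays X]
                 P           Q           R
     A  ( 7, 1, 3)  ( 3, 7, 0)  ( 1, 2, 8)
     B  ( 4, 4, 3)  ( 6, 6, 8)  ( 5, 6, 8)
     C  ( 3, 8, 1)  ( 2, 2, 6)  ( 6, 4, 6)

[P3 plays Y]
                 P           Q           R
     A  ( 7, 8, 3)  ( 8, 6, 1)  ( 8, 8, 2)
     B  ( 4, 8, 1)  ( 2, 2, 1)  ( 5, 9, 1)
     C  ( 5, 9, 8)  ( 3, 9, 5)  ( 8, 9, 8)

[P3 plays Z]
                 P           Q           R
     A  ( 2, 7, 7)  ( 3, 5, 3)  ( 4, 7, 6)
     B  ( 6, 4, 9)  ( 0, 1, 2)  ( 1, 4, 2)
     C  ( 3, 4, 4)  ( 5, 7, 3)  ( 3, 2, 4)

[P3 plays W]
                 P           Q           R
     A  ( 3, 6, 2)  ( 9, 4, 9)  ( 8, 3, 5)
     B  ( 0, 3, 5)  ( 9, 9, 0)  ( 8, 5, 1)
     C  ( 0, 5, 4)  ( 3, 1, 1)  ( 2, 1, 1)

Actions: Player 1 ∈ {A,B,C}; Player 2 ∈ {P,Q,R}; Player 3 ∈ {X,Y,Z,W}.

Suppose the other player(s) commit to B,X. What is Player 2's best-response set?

u_2(P vs B,X) = 4
u_2(Q vs B,X) = 6
u_2(R vs B,X) = 6
max payoff 6 at {Q,R}

BR_2 = {Q,R}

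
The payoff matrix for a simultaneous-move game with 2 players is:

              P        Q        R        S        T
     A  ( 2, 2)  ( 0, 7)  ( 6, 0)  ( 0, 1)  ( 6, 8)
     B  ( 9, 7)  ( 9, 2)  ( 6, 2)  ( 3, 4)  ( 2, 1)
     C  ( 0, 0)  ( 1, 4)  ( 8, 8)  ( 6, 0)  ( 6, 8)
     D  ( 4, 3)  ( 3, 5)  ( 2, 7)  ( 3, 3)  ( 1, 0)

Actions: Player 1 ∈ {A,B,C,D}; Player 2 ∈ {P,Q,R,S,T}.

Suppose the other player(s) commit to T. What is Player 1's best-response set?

argmax u_1 = {A,C}

u_1(A vs T) = 6
u_1(B vs T) = 2
u_1(C vs T) = 6
u_1(D vs T) = 1
max payoff 6 at {A,C}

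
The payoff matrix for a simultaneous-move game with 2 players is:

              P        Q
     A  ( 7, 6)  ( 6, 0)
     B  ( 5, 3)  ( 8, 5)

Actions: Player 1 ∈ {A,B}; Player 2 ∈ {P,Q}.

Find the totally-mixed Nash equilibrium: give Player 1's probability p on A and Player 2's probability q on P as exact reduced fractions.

P1 indiff ⇒ q·7+(1-q)·6 = q·5+(1-q)·8 ⇒ q(2) = (1-q)(2) ⇒ q = 1/2
P2 indiff ⇒ p·6+(1-p)·3 = p·0+(1-p)·5 ⇒ p(6) = (1-p)(2) ⇒ p = 1/4

P1 mixes 1/4 on A; P2 mixes 1/2 on P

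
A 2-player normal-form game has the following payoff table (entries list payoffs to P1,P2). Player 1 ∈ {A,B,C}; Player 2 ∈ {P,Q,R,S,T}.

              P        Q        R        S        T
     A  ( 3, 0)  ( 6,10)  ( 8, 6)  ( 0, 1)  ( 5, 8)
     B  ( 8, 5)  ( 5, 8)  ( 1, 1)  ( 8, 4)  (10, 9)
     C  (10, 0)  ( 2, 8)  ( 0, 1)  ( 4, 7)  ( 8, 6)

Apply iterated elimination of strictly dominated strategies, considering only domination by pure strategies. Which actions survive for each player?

Survivors P1:{A,B} P2:{Q,T}

P2 drop P (Q beats it: A:10>0 B:8>5 C:8>0)
P1 drop C (B beats it: Q:5>2 R:1>0 S:8>4 T:10>8)
P2 drop R (Q beats it: A:10>6 B:8>1)
P2 drop S (Q beats it: A:10>1 B:8>4)
P1→{A,B} P2→{Q,T}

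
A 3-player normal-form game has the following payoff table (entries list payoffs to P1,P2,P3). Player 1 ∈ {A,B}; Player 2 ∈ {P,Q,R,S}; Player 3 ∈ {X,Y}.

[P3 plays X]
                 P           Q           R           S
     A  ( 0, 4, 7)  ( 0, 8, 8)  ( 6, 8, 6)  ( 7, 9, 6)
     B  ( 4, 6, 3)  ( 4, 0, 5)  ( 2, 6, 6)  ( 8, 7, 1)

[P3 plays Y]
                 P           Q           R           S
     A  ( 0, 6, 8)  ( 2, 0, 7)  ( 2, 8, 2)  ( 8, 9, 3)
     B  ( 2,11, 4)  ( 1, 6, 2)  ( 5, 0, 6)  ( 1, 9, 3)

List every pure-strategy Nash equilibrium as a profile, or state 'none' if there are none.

(A,P,X): not NE [P1→B gives 4>0; P2→S gives 9>4; P3→Y gives 8>7]
(A,P,Y): not NE [P1→B gives 2>0; P2→S gives 9>6]
(A,Q,X): not NE [P1→B gives 4>0; P2→S gives 9>8]
(A,Q,Y): not NE [P2→S gives 9>0; P3→X gives 8>7]
(A,R,X): not NE [P2→S gives 9>8]
(A,R,Y): not NE [P1→B gives 5>2; P2→S gives 9>8; P3→X gives 6>2]
(A,S,X): not NE [P1→B gives 8>7]
(A,S,Y): not NE [P3→X gives 6>3]
(B,P,X): not NE [P2→S gives 7>6; P3→Y gives 4>3]
(B,P,Y): NE
(B,Q,X): not NE [P2→S gives 7>0]
(B,Q,Y): not NE [P1→A gives 2>1; P2→P gives 11>6; P3→X gives 5>2]
(B,R,X): not NE [P1→A gives 6>2; P2→S gives 7>6]
(B,R,Y): not NE [P2→P gives 11>0]
(B,S,X): not NE [P3→Y gives 3>1]
(B,S,Y): not NE [P1→A gives 8>1; P2→P gives 11>9]

NE set: (B,P,Y)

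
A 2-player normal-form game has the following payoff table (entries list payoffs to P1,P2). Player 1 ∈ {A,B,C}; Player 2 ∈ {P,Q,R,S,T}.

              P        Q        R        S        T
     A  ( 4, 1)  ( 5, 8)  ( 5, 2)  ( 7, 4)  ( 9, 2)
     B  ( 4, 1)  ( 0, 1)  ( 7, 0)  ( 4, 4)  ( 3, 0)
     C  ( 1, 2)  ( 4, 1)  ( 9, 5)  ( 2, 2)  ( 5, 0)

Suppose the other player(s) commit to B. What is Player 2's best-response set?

BR_2 = {S}

u_2(P vs B) = 1
u_2(Q vs B) = 1
u_2(R vs B) = 0
u_2(S vs B) = 4
u_2(T vs B) = 0
max payoff 4 at {S}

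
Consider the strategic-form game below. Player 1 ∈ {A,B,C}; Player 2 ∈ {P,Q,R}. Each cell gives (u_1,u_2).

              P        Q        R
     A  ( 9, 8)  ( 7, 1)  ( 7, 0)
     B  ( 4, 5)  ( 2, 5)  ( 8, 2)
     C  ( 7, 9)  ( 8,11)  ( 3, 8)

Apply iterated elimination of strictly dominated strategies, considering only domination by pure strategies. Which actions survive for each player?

P2 drop R (P beats it: A:8>0 B:5>2 C:9>8)
P1 drop B (A beats it: P:9>4 Q:7>2)
P1→{A,C} P2→{P,Q}

Survivors P1:{A,C} P2:{P,Q}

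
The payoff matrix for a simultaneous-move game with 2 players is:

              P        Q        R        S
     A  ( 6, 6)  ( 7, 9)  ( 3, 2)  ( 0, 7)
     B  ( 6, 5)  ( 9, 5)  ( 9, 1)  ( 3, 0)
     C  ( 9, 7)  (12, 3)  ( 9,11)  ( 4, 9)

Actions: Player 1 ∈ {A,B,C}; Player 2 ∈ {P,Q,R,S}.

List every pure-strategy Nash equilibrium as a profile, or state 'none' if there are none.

NE set: (C,R)

(A,P): not NE [P1→C gives 9>6; P2→Q gives 9>6]
(A,Q): not NE [P1→C gives 12>7]
(A,R): not NE [P1→C gives 9>3; P2→Q gives 9>2]
(A,S): not NE [P1→C gives 4>0; P2→Q gives 9>7]
(B,P): not NE [P1→C gives 9>6]
(B,Q): not NE [P1→C gives 12>9]
(B,R): not NE [P2→Q gives 5>1]
(B,S): not NE [P1→C gives 4>3; P2→Q gives 5>0]
(C,P): not NE [P2→R gives 11>7]
(C,Q): not NE [P2→R gives 11>3]
(C,R): NE
(C,S): not NE [P2→R gives 11>9]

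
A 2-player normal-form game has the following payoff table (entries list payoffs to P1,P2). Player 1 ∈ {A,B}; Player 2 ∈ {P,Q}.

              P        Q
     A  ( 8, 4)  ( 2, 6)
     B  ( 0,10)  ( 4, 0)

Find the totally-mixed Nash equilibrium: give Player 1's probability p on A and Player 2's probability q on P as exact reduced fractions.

P1 indiff ⇒ q·8+(1-q)·2 = q·0+(1-q)·4 ⇒ q(8) = (1-q)(2) ⇒ q = 1/5
P2 indiff ⇒ p·4+(1-p)·10 = p·6+(1-p)·0 ⇒ p(-2) = (1-p)(-10) ⇒ p = 5/6

(p,q) = (5/6, 1/5)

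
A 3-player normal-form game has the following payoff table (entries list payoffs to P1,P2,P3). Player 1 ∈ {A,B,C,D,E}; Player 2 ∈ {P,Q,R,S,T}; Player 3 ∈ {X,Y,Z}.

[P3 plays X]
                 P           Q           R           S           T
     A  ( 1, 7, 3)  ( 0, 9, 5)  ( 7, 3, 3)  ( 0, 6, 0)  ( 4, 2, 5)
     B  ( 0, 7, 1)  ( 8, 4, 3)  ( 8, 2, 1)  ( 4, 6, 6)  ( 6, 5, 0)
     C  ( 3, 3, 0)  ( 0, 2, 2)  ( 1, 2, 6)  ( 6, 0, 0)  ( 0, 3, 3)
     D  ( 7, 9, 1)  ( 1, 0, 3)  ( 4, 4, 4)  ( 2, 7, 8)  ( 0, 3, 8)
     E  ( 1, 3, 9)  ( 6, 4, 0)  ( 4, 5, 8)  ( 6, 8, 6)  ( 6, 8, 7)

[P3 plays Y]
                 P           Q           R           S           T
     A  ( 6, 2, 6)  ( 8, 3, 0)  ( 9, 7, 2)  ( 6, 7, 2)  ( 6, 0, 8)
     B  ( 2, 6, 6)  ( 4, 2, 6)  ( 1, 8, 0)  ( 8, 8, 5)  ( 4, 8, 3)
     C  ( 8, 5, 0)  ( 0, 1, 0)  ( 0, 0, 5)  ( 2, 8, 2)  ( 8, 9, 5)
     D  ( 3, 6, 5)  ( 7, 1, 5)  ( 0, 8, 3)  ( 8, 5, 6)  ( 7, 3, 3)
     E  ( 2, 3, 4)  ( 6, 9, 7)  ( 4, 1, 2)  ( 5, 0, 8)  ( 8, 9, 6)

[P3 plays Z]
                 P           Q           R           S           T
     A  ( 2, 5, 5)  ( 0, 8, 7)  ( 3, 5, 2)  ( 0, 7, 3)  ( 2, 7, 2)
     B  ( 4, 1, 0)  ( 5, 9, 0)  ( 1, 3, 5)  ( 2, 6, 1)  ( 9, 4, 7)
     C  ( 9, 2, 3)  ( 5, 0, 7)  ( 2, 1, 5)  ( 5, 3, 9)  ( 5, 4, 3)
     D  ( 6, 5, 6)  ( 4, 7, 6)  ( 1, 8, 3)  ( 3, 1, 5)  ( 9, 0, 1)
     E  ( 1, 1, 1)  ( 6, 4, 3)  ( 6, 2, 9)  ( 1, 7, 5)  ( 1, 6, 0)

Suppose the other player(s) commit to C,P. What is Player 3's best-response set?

argmax u_3 = {Z}

u_3(X vs C,P) = 0
u_3(Y vs C,P) = 0
u_3(Z vs C,P) = 3
max payoff 3 at {Z}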